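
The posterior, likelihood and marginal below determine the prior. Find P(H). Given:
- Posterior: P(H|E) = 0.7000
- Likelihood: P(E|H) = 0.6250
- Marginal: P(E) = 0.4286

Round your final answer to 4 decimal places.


From Bayes' theorem: P(H|E) = P(E|H) × P(H) / P(E)

Rearranging for P(H):
P(H) = P(H|E) × P(E) / P(E|H)
     = 0.7000 × 0.4286 / 0.6250
     = 0.30002000 / 0.6250
     = 0.4800


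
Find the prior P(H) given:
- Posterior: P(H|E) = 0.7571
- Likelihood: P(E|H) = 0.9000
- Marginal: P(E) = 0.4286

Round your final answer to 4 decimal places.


From Bayes' theorem: P(H|E) = P(E|H) × P(H) / P(E)

Rearranging for P(H):
P(H) = P(H|E) × P(E) / P(E|H)
     = 0.7571 × 0.4286 / 0.9000
     = 0.32449306 / 0.9000
     = 0.3605


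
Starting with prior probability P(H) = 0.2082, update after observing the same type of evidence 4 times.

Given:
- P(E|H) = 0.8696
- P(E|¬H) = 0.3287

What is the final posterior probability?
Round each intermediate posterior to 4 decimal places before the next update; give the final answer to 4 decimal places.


Sequential Bayesian updating:

Initial prior: P(H) = 0.2082

Update 1:
  P(E) = 0.8696 × 0.2082 + 0.3287 × 0.7918 = 0.18105072 + 0.26026466 = 0.44131538
  P(H|E) = 0.18105072 / 0.44131538 = 0.4103

Update 2:
  P(E) = 0.8696 × 0.4103 + 0.3287 × 0.5897 = 0.35679688 + 0.19383439 = 0.55063127
  P(H|E) = 0.35679688 / 0.55063127 = 0.6480

Update 3:
  P(E) = 0.8696 × 0.6480 + 0.3287 × 0.3520 = 0.56350080 + 0.11570240 = 0.67920320
  P(H|E) = 0.56350080 / 0.67920320 = 0.8296

Update 4:
  P(E) = 0.8696 × 0.8296 + 0.3287 × 0.1704 = 0.72142016 + 0.05601048 = 0.77743064
  P(H|E) = 0.72142016 / 0.77743064 = 0.9280

Final posterior: 0.9280


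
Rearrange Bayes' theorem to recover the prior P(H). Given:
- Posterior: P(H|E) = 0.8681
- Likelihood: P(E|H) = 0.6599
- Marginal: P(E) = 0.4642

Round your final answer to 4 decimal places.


From Bayes' theorem: P(H|E) = P(E|H) × P(H) / P(E)

Rearranging for P(H):
P(H) = P(H|E) × P(E) / P(E|H)
     = 0.8681 × 0.4642 / 0.6599
     = 0.40297202 / 0.6599
     = 0.6107


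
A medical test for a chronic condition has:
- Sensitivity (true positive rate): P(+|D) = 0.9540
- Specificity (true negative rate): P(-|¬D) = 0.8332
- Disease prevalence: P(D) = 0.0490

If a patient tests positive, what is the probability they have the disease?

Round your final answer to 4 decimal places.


Let D = has disease, + = positive test

Given:
- P(D) = 0.0490 (prevalence)
- P(+|D) = 0.9540 (sensitivity)
- P(-|¬D) = 0.8332 (specificity)
- P(+|¬D) = 0.1668 (false positive rate = 1 - specificity)

Step 1: Find P(+)
P(+) = P(+|D)P(D) + P(+|¬D)P(¬D)
     = 0.9540 × 0.0490 + 0.1668 × 0.9510
     = 0.04674600 + 0.15862680
     = 0.20537280

Step 2: Apply Bayes' theorem for P(D|+)
P(D|+) = P(+|D)P(D) / P(+)
       = 0.04674600 / 0.20537280
       = 0.2276


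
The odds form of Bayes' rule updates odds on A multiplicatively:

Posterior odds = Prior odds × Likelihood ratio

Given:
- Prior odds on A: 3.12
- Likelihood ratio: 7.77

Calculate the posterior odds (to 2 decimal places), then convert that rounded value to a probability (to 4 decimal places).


Step 1: Calculate posterior odds
Posterior odds = Prior odds × LR
               = 3.12 × 7.77
               = 24.24

Step 2: Convert to probability
P(A|E) = Posterior odds / (1 + Posterior odds)
       = 24.24 / (1 + 24.24)
       = 24.24 / 25.24
       = 0.9604

The evidence increased P(A) from 0.7573 to 0.9604.


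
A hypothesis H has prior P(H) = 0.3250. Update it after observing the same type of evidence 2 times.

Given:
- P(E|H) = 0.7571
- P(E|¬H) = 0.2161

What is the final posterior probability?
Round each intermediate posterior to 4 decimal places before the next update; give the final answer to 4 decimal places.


Sequential Bayesian updating:

Initial prior: P(H) = 0.3250

Update 1:
  P(E) = 0.7571 × 0.3250 + 0.2161 × 0.6750 = 0.24605750 + 0.14586750 = 0.39192500
  P(H|E) = 0.24605750 / 0.39192500 = 0.6278

Update 2:
  P(E) = 0.7571 × 0.6278 + 0.2161 × 0.3722 = 0.47530738 + 0.08043242 = 0.55573980
  P(H|E) = 0.47530738 / 0.55573980 = 0.8553

Final posterior: 0.8553


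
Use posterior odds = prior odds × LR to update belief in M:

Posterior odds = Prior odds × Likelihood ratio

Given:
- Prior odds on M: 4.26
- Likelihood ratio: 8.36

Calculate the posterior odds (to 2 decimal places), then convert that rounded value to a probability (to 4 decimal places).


Step 1: Calculate posterior odds
Posterior odds = Prior odds × LR
               = 4.26 × 8.36
               = 35.61

Step 2: Convert to probability
P(M|E) = Posterior odds / (1 + Posterior odds)
       = 35.61 / (1 + 35.61)
       = 35.61 / 36.61
       = 0.9727

The evidence increased P(M) from 0.8099 to 0.9727.


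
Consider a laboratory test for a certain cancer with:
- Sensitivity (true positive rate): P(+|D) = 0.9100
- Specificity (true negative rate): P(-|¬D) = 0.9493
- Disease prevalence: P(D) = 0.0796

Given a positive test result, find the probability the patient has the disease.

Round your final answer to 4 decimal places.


Let D = has disease, + = positive test

Given:
- P(D) = 0.0796 (prevalence)
- P(+|D) = 0.9100 (sensitivity)
- P(-|¬D) = 0.9493 (specificity)
- P(+|¬D) = 0.0507 (false positive rate = 1 - specificity)

Step 1: Find P(+)
P(+) = P(+|D)P(D) + P(+|¬D)P(¬D)
     = 0.9100 × 0.0796 + 0.0507 × 0.9204
     = 0.07243600 + 0.04666428
     = 0.11910028

Step 2: Apply Bayes' theorem for P(D|+)
P(D|+) = P(+|D)P(D) / P(+)
       = 0.07243600 / 0.11910028
       = 0.6082


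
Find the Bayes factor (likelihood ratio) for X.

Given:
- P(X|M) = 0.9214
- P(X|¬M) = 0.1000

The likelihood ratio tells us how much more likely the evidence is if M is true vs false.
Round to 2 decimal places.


Likelihood Ratio (LR) = P(X|M) / P(X|¬M)

LR = 0.9214 / 0.1000
   = 9.21

The evidence is 9.21 times more likely if M is true than if M is false.
Since LR > 1, the evidence supports M over ¬M.


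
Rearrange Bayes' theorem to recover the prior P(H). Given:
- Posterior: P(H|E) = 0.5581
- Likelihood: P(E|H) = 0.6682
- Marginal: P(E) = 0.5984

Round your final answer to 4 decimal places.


From Bayes' theorem: P(H|E) = P(E|H) × P(H) / P(E)

Rearranging for P(H):
P(H) = P(H|E) × P(E) / P(E|H)
     = 0.5581 × 0.5984 / 0.6682
     = 0.33396704 / 0.6682
     = 0.4998


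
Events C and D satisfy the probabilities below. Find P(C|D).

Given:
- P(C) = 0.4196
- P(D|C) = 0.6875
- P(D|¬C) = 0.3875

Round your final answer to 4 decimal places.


Bayes' theorem: P(C|D) = P(D|C) × P(C) / P(D)

Step 1: Calculate P(D) using law of total probability
P(D) = P(D|C)P(C) + P(D|¬C)P(¬C)
     = 0.6875 × 0.4196 + 0.3875 × 0.5804
     = 0.28847500 + 0.22490500
     = 0.51338000

Step 2: Apply Bayes' theorem
P(C|D) = P(D|C) × P(C) / P(D)
       = 0.28847500 / 0.51338000
       = 0.5619


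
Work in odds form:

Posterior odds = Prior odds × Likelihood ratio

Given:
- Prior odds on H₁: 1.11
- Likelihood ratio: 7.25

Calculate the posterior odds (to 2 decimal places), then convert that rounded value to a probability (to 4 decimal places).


Step 1: Calculate posterior odds
Posterior odds = Prior odds × LR
               = 1.11 × 7.25
               = 8.05

Step 2: Convert to probability
P(H₁|E) = Posterior odds / (1 + Posterior odds)
       = 8.05 / (1 + 8.05)
       = 8.05 / 9.05
       = 0.8895

The evidence increased P(H₁) from 0.5261 to 0.8895.


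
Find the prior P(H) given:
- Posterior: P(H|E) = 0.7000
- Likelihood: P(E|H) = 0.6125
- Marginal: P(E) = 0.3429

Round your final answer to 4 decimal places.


From Bayes' theorem: P(H|E) = P(E|H) × P(H) / P(E)

Rearranging for P(H):
P(H) = P(H|E) × P(E) / P(E|H)
     = 0.7000 × 0.3429 / 0.6125
     = 0.24003000 / 0.6125
     = 0.3919


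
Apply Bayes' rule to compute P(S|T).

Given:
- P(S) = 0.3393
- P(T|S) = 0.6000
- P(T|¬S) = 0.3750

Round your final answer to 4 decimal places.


Bayes' theorem: P(S|T) = P(T|S) × P(S) / P(T)

Step 1: Calculate P(T) using law of total probability
P(T) = P(T|S)P(S) + P(T|¬S)P(¬S)
     = 0.6000 × 0.3393 + 0.3750 × 0.6607
     = 0.20358000 + 0.24776250
     = 0.45134250

Step 2: Apply Bayes' theorem
P(S|T) = P(T|S) × P(S) / P(T)
       = 0.20358000 / 0.45134250
       = 0.4511


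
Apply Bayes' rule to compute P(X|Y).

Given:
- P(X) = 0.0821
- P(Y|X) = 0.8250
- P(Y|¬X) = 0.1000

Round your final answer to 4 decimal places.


Bayes' theorem: P(X|Y) = P(Y|X) × P(X) / P(Y)

Step 1: Calculate P(Y) using law of total probability
P(Y) = P(Y|X)P(X) + P(Y|¬X)P(¬X)
     = 0.8250 × 0.0821 + 0.1000 × 0.9179
     = 0.06773250 + 0.09179000
     = 0.15952250

Step 2: Apply Bayes' theorem
P(X|Y) = P(Y|X) × P(X) / P(Y)
       = 0.06773250 / 0.15952250
       = 0.4246


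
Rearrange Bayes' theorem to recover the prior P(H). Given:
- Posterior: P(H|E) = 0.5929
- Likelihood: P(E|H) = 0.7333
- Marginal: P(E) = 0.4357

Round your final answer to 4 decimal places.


From Bayes' theorem: P(H|E) = P(E|H) × P(H) / P(E)

Rearranging for P(H):
P(H) = P(H|E) × P(E) / P(E|H)
     = 0.5929 × 0.4357 / 0.7333
     = 0.25832653 / 0.7333
     = 0.3523


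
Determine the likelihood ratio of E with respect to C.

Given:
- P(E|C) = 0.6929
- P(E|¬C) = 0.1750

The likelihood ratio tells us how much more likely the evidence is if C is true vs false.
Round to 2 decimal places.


Likelihood Ratio (LR) = P(E|C) / P(E|¬C)

LR = 0.6929 / 0.1750
   = 3.96

The evidence is 3.96 times more likely if C is true than if C is false.
LR > 1, so observing E raises the odds in favor of C.


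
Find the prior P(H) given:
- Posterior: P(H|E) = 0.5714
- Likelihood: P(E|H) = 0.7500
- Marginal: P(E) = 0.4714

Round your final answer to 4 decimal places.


From Bayes' theorem: P(H|E) = P(E|H) × P(H) / P(E)

Rearranging for P(H):
P(H) = P(H|E) × P(E) / P(E|H)
     = 0.5714 × 0.4714 / 0.7500
     = 0.26935796 / 0.7500
     = 0.3591


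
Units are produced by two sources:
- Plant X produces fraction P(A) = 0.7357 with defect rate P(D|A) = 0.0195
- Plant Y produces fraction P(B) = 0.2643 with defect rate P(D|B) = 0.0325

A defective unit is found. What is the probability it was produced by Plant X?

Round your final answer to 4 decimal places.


Let A = from Plant X, D = defective

Given:
- P(A) = 0.7357, P(B) = 0.2643
- P(D|A) = 0.0195, P(D|B) = 0.0325

Step 1: Find P(D)
P(D) = P(D|A)P(A) + P(D|B)P(B)
     = 0.0195 × 0.7357 + 0.0325 × 0.2643
     = 0.01434615 + 0.00858975
     = 0.02293590

Step 2: Apply Bayes' theorem
P(A|D) = P(D|A)P(A) / P(D)
       = 0.01434615 / 0.02293590
       = 0.6255


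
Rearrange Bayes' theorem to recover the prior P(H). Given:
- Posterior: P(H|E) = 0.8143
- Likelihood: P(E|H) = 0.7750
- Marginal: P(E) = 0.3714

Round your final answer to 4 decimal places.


From Bayes' theorem: P(H|E) = P(E|H) × P(H) / P(E)

Rearranging for P(H):
P(H) = P(H|E) × P(E) / P(E|H)
     = 0.8143 × 0.3714 / 0.7750
     = 0.30243102 / 0.7750
     = 0.3902


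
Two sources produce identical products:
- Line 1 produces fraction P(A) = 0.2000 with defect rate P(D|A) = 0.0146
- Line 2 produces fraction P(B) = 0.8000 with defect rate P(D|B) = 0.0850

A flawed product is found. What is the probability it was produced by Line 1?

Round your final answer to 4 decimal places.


Let A = from Line 1, D = flawed

Given:
- P(A) = 0.2000, P(B) = 0.8000
- P(D|A) = 0.0146, P(D|B) = 0.0850

Step 1: Find P(D)
P(D) = P(D|A)P(A) + P(D|B)P(B)
     = 0.0146 × 0.2000 + 0.0850 × 0.8000
     = 0.00292000 + 0.06800000
     = 0.07092000

Step 2: Apply Bayes' theorem
P(A|D) = P(D|A)P(A) / P(D)
       = 0.00292000 / 0.07092000
       = 0.0412


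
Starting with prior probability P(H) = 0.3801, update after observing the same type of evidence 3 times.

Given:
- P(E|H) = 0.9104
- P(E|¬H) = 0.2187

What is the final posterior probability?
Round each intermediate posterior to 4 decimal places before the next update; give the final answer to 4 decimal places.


Sequential Bayesian updating:

Initial prior: P(H) = 0.3801

Update 1:
  P(E) = 0.9104 × 0.3801 + 0.2187 × 0.6199 = 0.34604304 + 0.13557213 = 0.48161517
  P(H|E) = 0.34604304 / 0.48161517 = 0.7185

Update 2:
  P(E) = 0.9104 × 0.7185 + 0.2187 × 0.2815 = 0.65412240 + 0.06156405 = 0.71568645
  P(H|E) = 0.65412240 / 0.71568645 = 0.9140

Update 3:
  P(E) = 0.9104 × 0.9140 + 0.2187 × 0.0860 = 0.83210560 + 0.01880820 = 0.85091380
  P(H|E) = 0.83210560 / 0.85091380 = 0.9779

Final posterior: 0.9779


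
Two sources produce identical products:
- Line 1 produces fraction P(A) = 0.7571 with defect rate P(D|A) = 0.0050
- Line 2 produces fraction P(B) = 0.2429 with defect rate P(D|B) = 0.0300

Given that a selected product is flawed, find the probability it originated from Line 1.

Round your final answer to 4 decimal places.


Let A = from Line 1, D = flawed

Given:
- P(A) = 0.7571, P(B) = 0.2429
- P(D|A) = 0.0050, P(D|B) = 0.0300

Step 1: Find P(D)
P(D) = P(D|A)P(A) + P(D|B)P(B)
     = 0.0050 × 0.7571 + 0.0300 × 0.2429
     = 0.00378550 + 0.00728700
     = 0.01107250

Step 2: Apply Bayes' theorem
P(A|D) = P(D|A)P(A) / P(D)
       = 0.00378550 / 0.01107250
       = 0.3419


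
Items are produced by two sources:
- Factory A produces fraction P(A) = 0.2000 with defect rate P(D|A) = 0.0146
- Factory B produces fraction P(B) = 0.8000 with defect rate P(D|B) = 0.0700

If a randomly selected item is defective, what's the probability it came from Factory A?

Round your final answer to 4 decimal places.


Let A = from Factory A, D = defective

Given:
- P(A) = 0.2000, P(B) = 0.8000
- P(D|A) = 0.0146, P(D|B) = 0.0700

Step 1: Find P(D)
P(D) = P(D|A)P(A) + P(D|B)P(B)
     = 0.0146 × 0.2000 + 0.0700 × 0.8000
     = 0.00292000 + 0.05600000
     = 0.05892000

Step 2: Apply Bayes' theorem
P(A|D) = P(D|A)P(A) / P(D)
       = 0.00292000 / 0.05892000
       = 0.0496


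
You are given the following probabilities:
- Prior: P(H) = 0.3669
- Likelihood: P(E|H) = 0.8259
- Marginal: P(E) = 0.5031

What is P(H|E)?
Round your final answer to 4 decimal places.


Using Bayes' theorem:

P(H|E) = P(E|H) × P(H) / P(E)
       = 0.8259 × 0.3669 / 0.5031
       = 0.30302271 / 0.5031
       = 0.6023

The evidence strengthens our belief in H.
Prior: 0.3669 → Posterior: 0.6023


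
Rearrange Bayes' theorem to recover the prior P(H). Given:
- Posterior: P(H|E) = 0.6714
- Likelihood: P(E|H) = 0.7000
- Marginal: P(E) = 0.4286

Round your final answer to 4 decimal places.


From Bayes' theorem: P(H|E) = P(E|H) × P(H) / P(E)

Rearranging for P(H):
P(H) = P(H|E) × P(E) / P(E|H)
     = 0.6714 × 0.4286 / 0.7000
     = 0.28776204 / 0.7000
     = 0.4111


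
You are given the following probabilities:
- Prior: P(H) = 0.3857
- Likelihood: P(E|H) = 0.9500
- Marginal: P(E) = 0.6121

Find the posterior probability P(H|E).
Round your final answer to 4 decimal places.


Using Bayes' theorem:

P(H|E) = P(E|H) × P(H) / P(E)
       = 0.9500 × 0.3857 / 0.6121
       = 0.36641500 / 0.6121
       = 0.5986

The evidence strengthens our belief in H.
Prior: 0.3857 → Posterior: 0.5986


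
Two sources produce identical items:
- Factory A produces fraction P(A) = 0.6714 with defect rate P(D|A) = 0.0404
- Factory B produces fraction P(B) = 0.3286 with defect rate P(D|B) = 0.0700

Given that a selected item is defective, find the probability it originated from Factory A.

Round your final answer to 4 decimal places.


Let A = from Factory A, D = defective

Given:
- P(A) = 0.6714, P(B) = 0.3286
- P(D|A) = 0.0404, P(D|B) = 0.0700

Step 1: Find P(D)
P(D) = P(D|A)P(A) + P(D|B)P(B)
     = 0.0404 × 0.6714 + 0.0700 × 0.3286
     = 0.02712456 + 0.02300200
     = 0.05012656

Step 2: Apply Bayes' theorem
P(A|D) = P(D|A)P(A) / P(D)
       = 0.02712456 / 0.05012656
       = 0.5411


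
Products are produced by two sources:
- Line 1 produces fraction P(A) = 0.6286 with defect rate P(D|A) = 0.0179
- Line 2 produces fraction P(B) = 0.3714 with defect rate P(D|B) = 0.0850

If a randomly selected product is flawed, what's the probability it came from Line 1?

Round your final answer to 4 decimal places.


Let A = from Line 1, D = flawed

Given:
- P(A) = 0.6286, P(B) = 0.3714
- P(D|A) = 0.0179, P(D|B) = 0.0850

Step 1: Find P(D)
P(D) = P(D|A)P(A) + P(D|B)P(B)
     = 0.0179 × 0.6286 + 0.0850 × 0.3714
     = 0.01125194 + 0.03156900
     = 0.04282094

Step 2: Apply Bayes' theorem
P(A|D) = P(D|A)P(A) / P(D)
       = 0.01125194 / 0.04282094
       = 0.2628


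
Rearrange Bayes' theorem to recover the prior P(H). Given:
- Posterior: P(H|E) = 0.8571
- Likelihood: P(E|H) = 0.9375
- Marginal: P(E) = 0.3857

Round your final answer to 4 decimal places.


From Bayes' theorem: P(H|E) = P(E|H) × P(H) / P(E)

Rearranging for P(H):
P(H) = P(H|E) × P(E) / P(E|H)
     = 0.8571 × 0.3857 / 0.9375
     = 0.33058347 / 0.9375
     = 0.3526


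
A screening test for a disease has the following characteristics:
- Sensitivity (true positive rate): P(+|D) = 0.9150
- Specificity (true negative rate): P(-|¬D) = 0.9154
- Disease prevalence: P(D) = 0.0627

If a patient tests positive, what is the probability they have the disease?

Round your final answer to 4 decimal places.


Let D = has disease, + = positive test

Given:
- P(D) = 0.0627 (prevalence)
- P(+|D) = 0.9150 (sensitivity)
- P(-|¬D) = 0.9154 (specificity)
- P(+|¬D) = 0.0846 (false positive rate = 1 - specificity)

Step 1: Find P(+)
P(+) = P(+|D)P(D) + P(+|¬D)P(¬D)
     = 0.9150 × 0.0627 + 0.0846 × 0.9373
     = 0.05737050 + 0.07929558
     = 0.13666608

Step 2: Apply Bayes' theorem for P(D|+)
P(D|+) = P(+|D)P(D) / P(+)
       = 0.05737050 / 0.13666608
       = 0.4198


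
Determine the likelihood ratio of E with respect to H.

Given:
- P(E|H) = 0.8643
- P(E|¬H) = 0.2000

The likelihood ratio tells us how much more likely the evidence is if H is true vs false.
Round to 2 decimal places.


Likelihood Ratio (LR) = P(E|H) / P(E|¬H)

LR = 0.8643 / 0.2000
   = 4.32

The evidence is 4.32 times more likely if H is true than if H is false.
LR > 1, so observing E raises the odds in favor of H.


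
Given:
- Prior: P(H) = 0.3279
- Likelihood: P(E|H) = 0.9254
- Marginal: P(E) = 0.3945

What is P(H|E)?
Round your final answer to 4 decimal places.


Using Bayes' theorem:

P(H|E) = P(E|H) × P(H) / P(E)
       = 0.9254 × 0.3279 / 0.3945
       = 0.30343866 / 0.3945
       = 0.7692

The evidence strengthens our belief in H.
Prior: 0.3279 → Posterior: 0.7692


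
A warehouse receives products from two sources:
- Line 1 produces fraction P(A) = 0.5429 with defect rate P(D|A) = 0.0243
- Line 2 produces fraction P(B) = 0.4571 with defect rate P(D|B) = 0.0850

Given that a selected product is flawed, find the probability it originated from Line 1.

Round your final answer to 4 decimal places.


Let A = from Line 1, D = flawed

Given:
- P(A) = 0.5429, P(B) = 0.4571
- P(D|A) = 0.0243, P(D|B) = 0.0850

Step 1: Find P(D)
P(D) = P(D|A)P(A) + P(D|B)P(B)
     = 0.0243 × 0.5429 + 0.0850 × 0.4571
     = 0.01319247 + 0.03885350
     = 0.05204597

Step 2: Apply Bayes' theorem
P(A|D) = P(D|A)P(A) / P(D)
       = 0.01319247 / 0.05204597
       = 0.2535


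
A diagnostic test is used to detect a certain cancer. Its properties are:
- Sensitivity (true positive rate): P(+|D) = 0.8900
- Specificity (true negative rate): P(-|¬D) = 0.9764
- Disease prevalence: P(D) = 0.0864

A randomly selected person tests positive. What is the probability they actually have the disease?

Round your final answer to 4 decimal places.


Let D = has disease, + = positive test

Given:
- P(D) = 0.0864 (prevalence)
- P(+|D) = 0.8900 (sensitivity)
- P(-|¬D) = 0.9764 (specificity)
- P(+|¬D) = 0.0236 (false positive rate = 1 - specificity)

Step 1: Find P(+)
P(+) = P(+|D)P(D) + P(+|¬D)P(¬D)
     = 0.8900 × 0.0864 + 0.0236 × 0.9136
     = 0.07689600 + 0.02156096
     = 0.09845696

Step 2: Apply Bayes' theorem for P(D|+)
P(D|+) = P(+|D)P(D) / P(+)
       = 0.07689600 / 0.09845696
       = 0.7810


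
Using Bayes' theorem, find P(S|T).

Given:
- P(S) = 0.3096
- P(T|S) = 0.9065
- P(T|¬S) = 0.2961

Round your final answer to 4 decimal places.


Bayes' theorem: P(S|T) = P(T|S) × P(S) / P(T)

Step 1: Calculate P(T) using law of total probability
P(T) = P(T|S)P(S) + P(T|¬S)P(¬S)
     = 0.9065 × 0.3096 + 0.2961 × 0.6904
     = 0.28065240 + 0.20442744
     = 0.48507984

Step 2: Apply Bayes' theorem
P(S|T) = P(T|S) × P(S) / P(T)
       = 0.28065240 / 0.48507984
       = 0.5786


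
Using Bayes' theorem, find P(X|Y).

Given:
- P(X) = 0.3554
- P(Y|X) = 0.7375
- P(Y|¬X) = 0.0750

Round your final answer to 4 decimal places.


Bayes' theorem: P(X|Y) = P(Y|X) × P(X) / P(Y)

Step 1: Calculate P(Y) using law of total probability
P(Y) = P(Y|X)P(X) + P(Y|¬X)P(¬X)
     = 0.7375 × 0.3554 + 0.0750 × 0.6446
     = 0.26210750 + 0.04834500
     = 0.31045250

Step 2: Apply Bayes' theorem
P(X|Y) = P(Y|X) × P(X) / P(Y)
       = 0.26210750 / 0.31045250
       = 0.8443


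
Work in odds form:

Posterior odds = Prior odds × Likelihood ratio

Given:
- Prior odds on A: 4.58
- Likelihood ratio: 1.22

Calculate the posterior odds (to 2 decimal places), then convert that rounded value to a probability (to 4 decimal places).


Step 1: Calculate posterior odds
Posterior odds = Prior odds × LR
               = 4.58 × 1.22
               = 5.59

Step 2: Convert to probability
P(A|E) = Posterior odds / (1 + Posterior odds)
       = 5.59 / (1 + 5.59)
       = 5.59 / 6.59
       = 0.8483

The evidence increased P(A) from 0.8208 to 0.8483.


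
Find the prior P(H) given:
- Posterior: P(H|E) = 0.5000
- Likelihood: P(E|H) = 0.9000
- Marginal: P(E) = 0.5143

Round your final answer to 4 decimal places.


From Bayes' theorem: P(H|E) = P(E|H) × P(H) / P(E)

Rearranging for P(H):
P(H) = P(H|E) × P(E) / P(E|H)
     = 0.5000 × 0.5143 / 0.9000
     = 0.25715000 / 0.9000
     = 0.2857


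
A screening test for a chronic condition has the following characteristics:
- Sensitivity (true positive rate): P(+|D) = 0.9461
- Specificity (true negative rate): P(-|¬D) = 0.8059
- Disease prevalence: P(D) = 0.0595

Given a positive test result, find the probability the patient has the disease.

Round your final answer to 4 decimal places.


Let D = has disease, + = positive test

Given:
- P(D) = 0.0595 (prevalence)
- P(+|D) = 0.9461 (sensitivity)
- P(-|¬D) = 0.8059 (specificity)
- P(+|¬D) = 0.1941 (false positive rate = 1 - specificity)

Step 1: Find P(+)
P(+) = P(+|D)P(D) + P(+|¬D)P(¬D)
     = 0.9461 × 0.0595 + 0.1941 × 0.9405
     = 0.05629295 + 0.18255105
     = 0.23884400

Step 2: Apply Bayes' theorem for P(D|+)
P(D|+) = P(+|D)P(D) / P(+)
       = 0.05629295 / 0.23884400
       = 0.2357


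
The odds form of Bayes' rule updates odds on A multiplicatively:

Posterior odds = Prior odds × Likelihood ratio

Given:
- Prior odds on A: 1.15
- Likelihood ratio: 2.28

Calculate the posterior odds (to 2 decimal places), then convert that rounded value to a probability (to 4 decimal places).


Step 1: Calculate posterior odds
Posterior odds = Prior odds × LR
               = 1.15 × 2.28
               = 2.62

Step 2: Convert to probability
P(A|E) = Posterior odds / (1 + Posterior odds)
       = 2.62 / (1 + 2.62)
       = 2.62 / 3.62
       = 0.7238

The evidence increased P(A) from 0.5349 to 0.7238.


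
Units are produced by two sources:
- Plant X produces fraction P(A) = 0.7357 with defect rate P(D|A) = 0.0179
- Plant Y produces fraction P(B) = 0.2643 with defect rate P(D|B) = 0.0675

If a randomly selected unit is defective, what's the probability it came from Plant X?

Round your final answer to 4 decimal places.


Let A = from Plant X, D = defective

Given:
- P(A) = 0.7357, P(B) = 0.2643
- P(D|A) = 0.0179, P(D|B) = 0.0675

Step 1: Find P(D)
P(D) = P(D|A)P(A) + P(D|B)P(B)
     = 0.0179 × 0.7357 + 0.0675 × 0.2643
     = 0.01316903 + 0.01784025
     = 0.03100928

Step 2: Apply Bayes' theorem
P(A|D) = P(D|A)P(A) / P(D)
       = 0.01316903 / 0.03100928
       = 0.4247


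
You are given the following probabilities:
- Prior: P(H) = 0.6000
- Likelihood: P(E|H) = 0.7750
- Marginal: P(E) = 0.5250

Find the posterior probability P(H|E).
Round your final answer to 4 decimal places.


Using Bayes' theorem:

P(H|E) = P(E|H) × P(H) / P(E)
       = 0.7750 × 0.6000 / 0.5250
       = 0.46500000 / 0.5250
       = 0.8857

The evidence strengthens our belief in H.
Prior: 0.6000 → Posterior: 0.8857


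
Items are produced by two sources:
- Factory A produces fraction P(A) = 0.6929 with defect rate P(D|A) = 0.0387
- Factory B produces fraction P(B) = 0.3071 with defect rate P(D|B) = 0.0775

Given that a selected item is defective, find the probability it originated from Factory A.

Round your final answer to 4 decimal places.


Let A = from Factory A, D = defective

Given:
- P(A) = 0.6929, P(B) = 0.3071
- P(D|A) = 0.0387, P(D|B) = 0.0775

Step 1: Find P(D)
P(D) = P(D|A)P(A) + P(D|B)P(B)
     = 0.0387 × 0.6929 + 0.0775 × 0.3071
     = 0.02681523 + 0.02380025
     = 0.05061548

Step 2: Apply Bayes' theorem
P(A|D) = P(D|A)P(A) / P(D)
       = 0.02681523 / 0.05061548
       = 0.5298


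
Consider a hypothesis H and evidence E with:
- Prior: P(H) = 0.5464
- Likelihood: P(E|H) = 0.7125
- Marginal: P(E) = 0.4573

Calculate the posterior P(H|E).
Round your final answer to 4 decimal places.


Using Bayes' theorem:

P(H|E) = P(E|H) × P(H) / P(E)
       = 0.7125 × 0.5464 / 0.4573
       = 0.38931000 / 0.4573
       = 0.8513

The evidence strengthens our belief in H.
Prior: 0.5464 → Posterior: 0.8513


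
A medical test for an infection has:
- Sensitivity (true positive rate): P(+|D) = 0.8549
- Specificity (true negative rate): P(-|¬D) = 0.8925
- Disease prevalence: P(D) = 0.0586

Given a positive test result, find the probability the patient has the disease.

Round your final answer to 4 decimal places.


Let D = has disease, + = positive test

Given:
- P(D) = 0.0586 (prevalence)
- P(+|D) = 0.8549 (sensitivity)
- P(-|¬D) = 0.8925 (specificity)
- P(+|¬D) = 0.1075 (false positive rate = 1 - specificity)

Step 1: Find P(+)
P(+) = P(+|D)P(D) + P(+|¬D)P(¬D)
     = 0.8549 × 0.0586 + 0.1075 × 0.9414
     = 0.05009714 + 0.10120050
     = 0.15129764

Step 2: Apply Bayes' theorem for P(D|+)
P(D|+) = P(+|D)P(D) / P(+)
       = 0.05009714 / 0.15129764
       = 0.3311


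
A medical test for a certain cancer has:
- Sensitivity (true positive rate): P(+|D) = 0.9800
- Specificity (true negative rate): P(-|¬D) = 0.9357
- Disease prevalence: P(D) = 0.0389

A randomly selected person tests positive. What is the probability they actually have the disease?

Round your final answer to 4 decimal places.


Let D = has disease, + = positive test

Given:
- P(D) = 0.0389 (prevalence)
- P(+|D) = 0.9800 (sensitivity)
- P(-|¬D) = 0.9357 (specificity)
- P(+|¬D) = 0.0643 (false positive rate = 1 - specificity)

Step 1: Find P(+)
P(+) = P(+|D)P(D) + P(+|¬D)P(¬D)
     = 0.9800 × 0.0389 + 0.0643 × 0.9611
     = 0.03812200 + 0.06179873
     = 0.09992073

Step 2: Apply Bayes' theorem for P(D|+)
P(D|+) = P(+|D)P(D) / P(+)
       = 0.03812200 / 0.09992073
       = 0.3815


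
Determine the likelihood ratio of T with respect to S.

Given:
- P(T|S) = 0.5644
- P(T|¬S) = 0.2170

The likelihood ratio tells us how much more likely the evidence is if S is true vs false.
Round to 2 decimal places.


Likelihood Ratio (LR) = P(T|S) / P(T|¬S)

LR = 0.5644 / 0.2170
   = 2.60

The evidence is 2.60 times more likely if S is true than if S is false.
LR > 1, so observing T raises the odds in favor of S.


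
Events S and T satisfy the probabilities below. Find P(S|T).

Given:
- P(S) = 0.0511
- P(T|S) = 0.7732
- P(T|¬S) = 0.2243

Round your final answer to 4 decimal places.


Bayes' theorem: P(S|T) = P(T|S) × P(S) / P(T)

Step 1: Calculate P(T) using law of total probability
P(T) = P(T|S)P(S) + P(T|¬S)P(¬S)
     = 0.7732 × 0.0511 + 0.2243 × 0.9489
     = 0.03951052 + 0.21283827
     = 0.25234879

Step 2: Apply Bayes' theorem
P(S|T) = P(T|S) × P(S) / P(T)
       = 0.03951052 / 0.25234879
       = 0.1566


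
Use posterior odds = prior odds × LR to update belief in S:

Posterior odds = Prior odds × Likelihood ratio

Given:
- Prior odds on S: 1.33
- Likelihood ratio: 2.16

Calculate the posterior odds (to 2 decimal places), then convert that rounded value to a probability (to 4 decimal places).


Step 1: Calculate posterior odds
Posterior odds = Prior odds × LR
               = 1.33 × 2.16
               = 2.87

Step 2: Convert to probability
P(S|E) = Posterior odds / (1 + Posterior odds)
       = 2.87 / (1 + 2.87)
       = 2.87 / 3.87
       = 0.7416

The evidence increased P(S) from 0.5708 to 0.7416.


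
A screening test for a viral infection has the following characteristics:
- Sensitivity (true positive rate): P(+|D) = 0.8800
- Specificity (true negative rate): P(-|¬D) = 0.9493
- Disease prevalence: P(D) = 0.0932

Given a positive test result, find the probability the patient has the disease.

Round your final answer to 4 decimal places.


Let D = has disease, + = positive test

Given:
- P(D) = 0.0932 (prevalence)
- P(+|D) = 0.8800 (sensitivity)
- P(-|¬D) = 0.9493 (specificity)
- P(+|¬D) = 0.0507 (false positive rate = 1 - specificity)

Step 1: Find P(+)
P(+) = P(+|D)P(D) + P(+|¬D)P(¬D)
     = 0.8800 × 0.0932 + 0.0507 × 0.9068
     = 0.08201600 + 0.04597476
     = 0.12799076

Step 2: Apply Bayes' theorem for P(D|+)
P(D|+) = P(+|D)P(D) / P(+)
       = 0.08201600 / 0.12799076
       = 0.6408


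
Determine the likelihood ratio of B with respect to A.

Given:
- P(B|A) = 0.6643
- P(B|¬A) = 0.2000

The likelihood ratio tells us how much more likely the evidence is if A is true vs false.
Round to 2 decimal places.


Likelihood Ratio (LR) = P(B|A) / P(B|¬A)

LR = 0.6643 / 0.2000
   = 3.32

The evidence is 3.32 times more likely if A is true than if A is false.
Because LR exceeds 1, B is evidence for A.


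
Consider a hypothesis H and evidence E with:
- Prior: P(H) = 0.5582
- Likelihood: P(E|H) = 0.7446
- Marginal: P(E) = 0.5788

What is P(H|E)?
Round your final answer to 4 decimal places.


Using Bayes' theorem:

P(H|E) = P(E|H) × P(H) / P(E)
       = 0.7446 × 0.5582 / 0.5788
       = 0.41563572 / 0.5788
       = 0.7181

The evidence strengthens our belief in H.
Prior: 0.5582 → Posterior: 0.7181


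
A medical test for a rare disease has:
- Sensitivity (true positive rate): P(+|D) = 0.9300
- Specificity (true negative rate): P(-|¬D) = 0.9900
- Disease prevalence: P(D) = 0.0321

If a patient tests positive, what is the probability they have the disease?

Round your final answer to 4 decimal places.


Let D = has disease, + = positive test

Given:
- P(D) = 0.0321 (prevalence)
- P(+|D) = 0.9300 (sensitivity)
- P(-|¬D) = 0.9900 (specificity)
- P(+|¬D) = 0.0100 (false positive rate = 1 - specificity)

Step 1: Find P(+)
P(+) = P(+|D)P(D) + P(+|¬D)P(¬D)
     = 0.9300 × 0.0321 + 0.0100 × 0.9679
     = 0.02985300 + 0.00967900
     = 0.03953200

Step 2: Apply Bayes' theorem for P(D|+)
P(D|+) = P(+|D)P(D) / P(+)
       = 0.02985300 / 0.03953200
       = 0.7552


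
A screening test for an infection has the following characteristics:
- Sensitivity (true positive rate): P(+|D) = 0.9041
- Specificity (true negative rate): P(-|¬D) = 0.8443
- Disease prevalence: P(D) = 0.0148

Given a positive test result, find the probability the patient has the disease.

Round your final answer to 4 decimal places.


Let D = has disease, + = positive test

Given:
- P(D) = 0.0148 (prevalence)
- P(+|D) = 0.9041 (sensitivity)
- P(-|¬D) = 0.8443 (specificity)
- P(+|¬D) = 0.1557 (false positive rate = 1 - specificity)

Step 1: Find P(+)
P(+) = P(+|D)P(D) + P(+|¬D)P(¬D)
     = 0.9041 × 0.0148 + 0.1557 × 0.9852
     = 0.01338068 + 0.15339564
     = 0.16677632

Step 2: Apply Bayes' theorem for P(D|+)
P(D|+) = P(+|D)P(D) / P(+)
       = 0.01338068 / 0.16677632
       = 0.0802


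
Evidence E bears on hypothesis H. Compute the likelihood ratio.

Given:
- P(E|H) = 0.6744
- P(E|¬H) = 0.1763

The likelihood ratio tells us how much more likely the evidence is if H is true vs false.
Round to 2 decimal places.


Likelihood Ratio (LR) = P(E|H) / P(E|¬H)

LR = 0.6744 / 0.1763
   = 3.83

The evidence is 3.83 times more likely if H is true than if H is false.
LR > 1, so observing E raises the odds in favor of H.


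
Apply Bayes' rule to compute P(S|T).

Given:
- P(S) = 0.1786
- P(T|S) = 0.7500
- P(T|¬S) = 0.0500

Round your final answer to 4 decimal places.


Bayes' theorem: P(S|T) = P(T|S) × P(S) / P(T)

Step 1: Calculate P(T) using law of total probability
P(T) = P(T|S)P(S) + P(T|¬S)P(¬S)
     = 0.7500 × 0.1786 + 0.0500 × 0.8214
     = 0.13395000 + 0.04107000
     = 0.17502000

Step 2: Apply Bayes' theorem
P(S|T) = P(T|S) × P(S) / P(T)
       = 0.13395000 / 0.17502000
       = 0.7653


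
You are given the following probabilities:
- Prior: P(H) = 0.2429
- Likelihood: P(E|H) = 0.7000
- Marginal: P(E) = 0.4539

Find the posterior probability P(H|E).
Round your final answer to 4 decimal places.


Using Bayes' theorem:

P(H|E) = P(E|H) × P(H) / P(E)
       = 0.7000 × 0.2429 / 0.4539
       = 0.17003000 / 0.4539
       = 0.3746

The evidence strengthens our belief in H.
Prior: 0.2429 → Posterior: 0.3746


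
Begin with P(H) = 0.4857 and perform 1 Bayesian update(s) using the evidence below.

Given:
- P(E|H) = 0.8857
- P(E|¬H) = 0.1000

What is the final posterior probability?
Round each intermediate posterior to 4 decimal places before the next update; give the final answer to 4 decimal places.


Sequential Bayesian updating:

Initial prior: P(H) = 0.4857

Update 1:
  P(E) = 0.8857 × 0.4857 + 0.1000 × 0.5143 = 0.43018449 + 0.05143000 = 0.48161449
  P(H|E) = 0.43018449 / 0.48161449 = 0.8932

Final posterior: 0.8932


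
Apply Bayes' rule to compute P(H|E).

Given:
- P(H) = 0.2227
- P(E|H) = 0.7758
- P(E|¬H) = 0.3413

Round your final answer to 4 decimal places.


Bayes' theorem: P(H|E) = P(E|H) × P(H) / P(E)

Step 1: Calculate P(E) using law of total probability
P(E) = P(E|H)P(H) + P(E|¬H)P(¬H)
     = 0.7758 × 0.2227 + 0.3413 × 0.7773
     = 0.17277066 + 0.26529249
     = 0.43806315

Step 2: Apply Bayes' theorem
P(H|E) = P(E|H) × P(H) / P(E)
       = 0.17277066 / 0.43806315
       = 0.3944


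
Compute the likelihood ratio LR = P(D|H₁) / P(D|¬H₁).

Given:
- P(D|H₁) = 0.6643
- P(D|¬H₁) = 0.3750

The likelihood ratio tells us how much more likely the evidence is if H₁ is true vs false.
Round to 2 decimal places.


Likelihood Ratio (LR) = P(D|H₁) / P(D|¬H₁)

LR = 0.6643 / 0.3750
   = 1.77

The evidence is 1.77 times more likely if H₁ is true than if H₁ is false.
Since LR > 1, the evidence supports H₁ over ¬H₁.


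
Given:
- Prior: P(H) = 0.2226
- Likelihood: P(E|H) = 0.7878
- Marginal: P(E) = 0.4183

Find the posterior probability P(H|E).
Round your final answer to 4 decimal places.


Using Bayes' theorem:

P(H|E) = P(E|H) × P(H) / P(E)
       = 0.7878 × 0.2226 / 0.4183
       = 0.17536428 / 0.4183
       = 0.4192

The evidence strengthens our belief in H.
Prior: 0.2226 → Posterior: 0.4192


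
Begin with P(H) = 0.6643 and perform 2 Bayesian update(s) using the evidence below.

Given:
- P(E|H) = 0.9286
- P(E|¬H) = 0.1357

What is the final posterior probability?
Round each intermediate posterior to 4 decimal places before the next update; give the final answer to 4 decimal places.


Sequential Bayesian updating:

Initial prior: P(H) = 0.6643

Update 1:
  P(E) = 0.9286 × 0.6643 + 0.1357 × 0.3357 = 0.61686898 + 0.04555449 = 0.66242347
  P(H|E) = 0.61686898 / 0.66242347 = 0.9312

Update 2:
  P(E) = 0.9286 × 0.9312 + 0.1357 × 0.0688 = 0.86471232 + 0.00933616 = 0.87404848
  P(H|E) = 0.86471232 / 0.87404848 = 0.9893

Final posterior: 0.9893


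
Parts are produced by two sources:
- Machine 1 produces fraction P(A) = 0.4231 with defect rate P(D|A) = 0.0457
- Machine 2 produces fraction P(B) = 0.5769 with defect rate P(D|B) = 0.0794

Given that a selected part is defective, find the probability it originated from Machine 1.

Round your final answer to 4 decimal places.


Let A = from Machine 1, D = defective

Given:
- P(A) = 0.4231, P(B) = 0.5769
- P(D|A) = 0.0457, P(D|B) = 0.0794

Step 1: Find P(D)
P(D) = P(D|A)P(A) + P(D|B)P(B)
     = 0.0457 × 0.4231 + 0.0794 × 0.5769
     = 0.01933567 + 0.04580586
     = 0.06514153

Step 2: Apply Bayes' theorem
P(A|D) = P(D|A)P(A) / P(D)
       = 0.01933567 / 0.06514153
       = 0.2968


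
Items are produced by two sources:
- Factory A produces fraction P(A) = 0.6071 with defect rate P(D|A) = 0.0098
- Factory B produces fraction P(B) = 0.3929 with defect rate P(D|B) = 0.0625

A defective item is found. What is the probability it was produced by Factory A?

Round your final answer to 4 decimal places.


Let A = from Factory A, D = defective

Given:
- P(A) = 0.6071, P(B) = 0.3929
- P(D|A) = 0.0098, P(D|B) = 0.0625

Step 1: Find P(D)
P(D) = P(D|A)P(A) + P(D|B)P(B)
     = 0.0098 × 0.6071 + 0.0625 × 0.3929
     = 0.00594958 + 0.02455625
     = 0.03050583

Step 2: Apply Bayes' theorem
P(A|D) = P(D|A)P(A) / P(D)
       = 0.00594958 / 0.03050583
       = 0.1950


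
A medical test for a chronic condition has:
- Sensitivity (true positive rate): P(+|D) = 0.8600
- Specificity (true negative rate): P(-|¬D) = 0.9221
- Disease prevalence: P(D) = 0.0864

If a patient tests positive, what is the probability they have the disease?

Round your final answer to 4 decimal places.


Let D = has disease, + = positive test

Given:
- P(D) = 0.0864 (prevalence)
- P(+|D) = 0.8600 (sensitivity)
- P(-|¬D) = 0.9221 (specificity)
- P(+|¬D) = 0.0779 (false positive rate = 1 - specificity)

Step 1: Find P(+)
P(+) = P(+|D)P(D) + P(+|¬D)P(¬D)
     = 0.8600 × 0.0864 + 0.0779 × 0.9136
     = 0.07430400 + 0.07116944
     = 0.14547344

Step 2: Apply Bayes' theorem for P(D|+)
P(D|+) = P(+|D)P(D) / P(+)
       = 0.07430400 / 0.14547344
       = 0.5108


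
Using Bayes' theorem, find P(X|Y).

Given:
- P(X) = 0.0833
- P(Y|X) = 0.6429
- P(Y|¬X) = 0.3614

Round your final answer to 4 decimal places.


Bayes' theorem: P(X|Y) = P(Y|X) × P(X) / P(Y)

Step 1: Calculate P(Y) using law of total probability
P(Y) = P(Y|X)P(X) + P(Y|¬X)P(¬X)
     = 0.6429 × 0.0833 + 0.3614 × 0.9167
     = 0.05355357 + 0.33129538
     = 0.38484895

Step 2: Apply Bayes' theorem
P(X|Y) = P(Y|X) × P(X) / P(Y)
       = 0.05355357 / 0.38484895
       = 0.1392


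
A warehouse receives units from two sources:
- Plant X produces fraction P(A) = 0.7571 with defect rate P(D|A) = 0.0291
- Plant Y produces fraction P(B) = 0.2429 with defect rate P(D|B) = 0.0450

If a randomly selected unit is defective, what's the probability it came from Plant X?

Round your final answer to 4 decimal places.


Let A = from Plant X, D = defective

Given:
- P(A) = 0.7571, P(B) = 0.2429
- P(D|A) = 0.0291, P(D|B) = 0.0450

Step 1: Find P(D)
P(D) = P(D|A)P(A) + P(D|B)P(B)
     = 0.0291 × 0.7571 + 0.0450 × 0.2429
     = 0.02203161 + 0.01093050
     = 0.03296211

Step 2: Apply Bayes' theorem
P(A|D) = P(D|A)P(A) / P(D)
       = 0.02203161 / 0.03296211
       = 0.6684


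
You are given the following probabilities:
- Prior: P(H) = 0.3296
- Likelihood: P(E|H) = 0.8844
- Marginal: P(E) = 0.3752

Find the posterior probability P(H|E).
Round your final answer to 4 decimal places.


Using Bayes' theorem:

P(H|E) = P(E|H) × P(H) / P(E)
       = 0.8844 × 0.3296 / 0.3752
       = 0.29149824 / 0.3752
       = 0.7769

The evidence strengthens our belief in H.
Prior: 0.3296 → Posterior: 0.7769


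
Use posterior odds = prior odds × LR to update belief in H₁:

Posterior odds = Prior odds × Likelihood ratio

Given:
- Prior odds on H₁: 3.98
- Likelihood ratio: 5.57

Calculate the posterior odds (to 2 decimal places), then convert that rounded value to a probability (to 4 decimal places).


Step 1: Calculate posterior odds
Posterior odds = Prior odds × LR
               = 3.98 × 5.57
               = 22.17

Step 2: Convert to probability
P(H₁|E) = Posterior odds / (1 + Posterior odds)
       = 22.17 / (1 + 22.17)
       = 22.17 / 23.17
       = 0.9568

The evidence increased P(H₁) from 0.7992 to 0.9568.
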